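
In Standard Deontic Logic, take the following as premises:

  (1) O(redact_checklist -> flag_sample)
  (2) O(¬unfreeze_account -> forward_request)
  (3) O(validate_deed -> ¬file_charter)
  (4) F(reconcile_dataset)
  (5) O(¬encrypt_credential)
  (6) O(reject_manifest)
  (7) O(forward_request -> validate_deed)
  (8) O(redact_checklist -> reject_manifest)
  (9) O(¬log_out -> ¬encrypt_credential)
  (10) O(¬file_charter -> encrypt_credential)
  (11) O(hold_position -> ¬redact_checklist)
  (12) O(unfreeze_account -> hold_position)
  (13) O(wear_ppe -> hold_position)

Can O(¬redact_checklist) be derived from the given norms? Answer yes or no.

From premise 5 we have O(¬encrypt_credential).
The contrapositive of premise 10 (O(¬file_charter -> encrypt_credential)) is O(¬encrypt_credential -> file_charter), and O(¬encrypt_credential) is already established, so O(file_charter).
Premise 3, O(validate_deed -> ¬file_charter), contraposes to O(file_charter -> ¬validate_deed); with O(file_charter) we get O(¬validate_deed).
Premise 7, O(forward_request -> validate_deed), contraposes to O(¬validate_deed -> ¬forward_request); with O(¬validate_deed) we get O(¬forward_request).
Premise 2 is O(¬unfreeze_account -> forward_request); contrapositively O(¬forward_request -> unfreeze_account). Since O(¬forward_request) holds, K gives O(unfreeze_account).
With premise 12, O(unfreeze_account -> hold_position), the K-axiom yields O(hold_position).
From O(hold_position) and premise 11, O(hold_position -> ¬redact_checklist), we obtain O(¬redact_checklist).
Premises 1, 4, 6, 8, 9, 13 do not contribute to this derivation.
So O(¬redact_checklist) follows.

Yes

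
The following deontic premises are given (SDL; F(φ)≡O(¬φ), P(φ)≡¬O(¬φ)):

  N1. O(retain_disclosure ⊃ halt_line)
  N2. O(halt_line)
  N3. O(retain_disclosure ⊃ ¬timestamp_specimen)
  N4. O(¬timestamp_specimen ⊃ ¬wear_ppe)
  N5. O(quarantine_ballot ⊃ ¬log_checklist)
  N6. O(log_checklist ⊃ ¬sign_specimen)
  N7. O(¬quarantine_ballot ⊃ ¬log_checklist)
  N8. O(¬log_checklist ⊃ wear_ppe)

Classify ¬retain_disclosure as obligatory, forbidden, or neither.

Premises 7 and 5 are O(¬quarantine_ballot ⊃ ¬log_checklist) and O(quarantine_ballot ⊃ ¬log_checklist); every ideal world satisfies ¬quarantine_ballot or quarantine_ballot, so in either case ¬log_checklist holds — hence O(¬log_checklist).
Premise 8 is O(¬log_checklist ⊃ wear_ppe); since O(¬log_checklist), deontic closure gives O(wear_ppe).
The contrapositive of premise 4 (O(¬timestamp_specimen ⊃ ¬wear_ppe)) is O(wear_ppe ⊃ timestamp_specimen), and O(wear_ppe) is already established, so O(timestamp_specimen).
Premise 3, O(retain_disclosure ⊃ ¬timestamp_specimen), contraposes to O(timestamp_specimen ⊃ ¬retain_disclosure); with O(timestamp_specimen) we get O(¬retain_disclosure).
Premises 1, 2, 6 do not contribute to this derivation.
Hence ¬retain_disclosure is obligatory.

Obligatory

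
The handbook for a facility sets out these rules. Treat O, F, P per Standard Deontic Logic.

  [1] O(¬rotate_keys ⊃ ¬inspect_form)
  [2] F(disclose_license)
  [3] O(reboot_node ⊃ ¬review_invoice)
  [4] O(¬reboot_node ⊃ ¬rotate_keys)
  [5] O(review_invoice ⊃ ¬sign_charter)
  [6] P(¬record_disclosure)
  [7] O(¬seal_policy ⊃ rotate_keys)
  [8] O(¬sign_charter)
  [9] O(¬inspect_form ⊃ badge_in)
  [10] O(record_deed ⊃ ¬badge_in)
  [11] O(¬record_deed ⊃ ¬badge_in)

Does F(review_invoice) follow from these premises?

By case analysis on ¬record_deed: premise 11 gives O(¬record_deed ⊃ ¬badge_in) and premise 10 gives O(record_deed ⊃ ¬badge_in), so O(¬badge_in) either way.
Premise 9, O(¬inspect_form ⊃ badge_in), contraposes to O(¬badge_in ⊃ inspect_form); with O(¬badge_in) we get O(inspect_form).
The contrapositive of premise 1 (O(¬rotate_keys ⊃ ¬inspect_form)) is O(inspect_form ⊃ rotate_keys), and O(inspect_form) is already established, so O(rotate_keys).
The contrapositive of premise 4 (O(¬reboot_node ⊃ ¬rotate_keys)) is O(rotate_keys ⊃ reboot_node), and O(rotate_keys) is already established, so O(reboot_node).
From O(reboot_node) and premise 3, O(reboot_node ⊃ ¬review_invoice), we obtain O(¬review_invoice).
Premises 2, 5, 6, 7, 8 do not contribute to this derivation.
So O(¬review_invoice) holds, i.e. F(review_invoice). The claim follows.

Yes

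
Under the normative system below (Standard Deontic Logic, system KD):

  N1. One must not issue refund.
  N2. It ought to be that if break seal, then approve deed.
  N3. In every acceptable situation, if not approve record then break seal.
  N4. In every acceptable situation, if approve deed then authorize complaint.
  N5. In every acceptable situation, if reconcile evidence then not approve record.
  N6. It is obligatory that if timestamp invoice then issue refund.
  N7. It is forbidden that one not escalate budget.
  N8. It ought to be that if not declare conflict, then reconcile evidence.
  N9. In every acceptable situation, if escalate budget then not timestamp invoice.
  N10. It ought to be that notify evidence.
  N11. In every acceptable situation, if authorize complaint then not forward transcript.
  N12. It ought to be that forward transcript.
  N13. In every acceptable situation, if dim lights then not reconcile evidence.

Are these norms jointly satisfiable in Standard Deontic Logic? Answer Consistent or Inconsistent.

Consistent

Premise 6 is O(timestamp_invoice → issue_refund), but O(timestamp_invoice) is not derivable from the premises, so it does not yield O(issue_refund).
So O(issue_refund) is not derivable, and the apparent clash with O(¬issue_refund) does not arise.
A world satisfying every obligation exists (e.g. approve_deed=false, approve_record=true, authorize_complaint=false, break_seal=false, declare_conflict=true, dim_lights=false, escalate_budget=true, forward_transcript=true, issue_refund=false, notify_evidence=true, reconcile_evidence=false, timestamp_invoice=false); no atom is both obligatory and forbidden, so the set is consistent.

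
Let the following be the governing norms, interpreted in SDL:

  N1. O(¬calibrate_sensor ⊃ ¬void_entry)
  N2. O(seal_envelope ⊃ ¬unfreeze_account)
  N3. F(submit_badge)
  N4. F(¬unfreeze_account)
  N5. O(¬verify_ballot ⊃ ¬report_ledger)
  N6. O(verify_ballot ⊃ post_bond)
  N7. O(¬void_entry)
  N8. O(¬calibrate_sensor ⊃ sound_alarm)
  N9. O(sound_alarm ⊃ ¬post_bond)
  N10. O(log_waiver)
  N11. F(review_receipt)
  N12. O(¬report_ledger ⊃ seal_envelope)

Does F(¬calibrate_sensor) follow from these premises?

Yes

F(¬unfreeze_account) at premise 4 means O(unfreeze_account).
Premise 2 is O(seal_envelope ⊃ ¬unfreeze_account); contrapositively O(unfreeze_account ⊃ ¬seal_envelope). Since O(unfreeze_account) holds, K gives O(¬seal_envelope).
Premise 12 is O(¬report_ledger ⊃ seal_envelope); contrapositively O(¬seal_envelope ⊃ report_ledger). Since O(¬seal_envelope) holds, K gives O(report_ledger).
Premise 5 is O(¬verify_ballot ⊃ ¬report_ledger); contrapositively O(report_ledger ⊃ verify_ballot). Since O(report_ledger) holds, K gives O(verify_ballot).
Applying K to premise 6 (O(verify_ballot ⊃ post_bond)) and O(verify_ballot) yields O(post_bond).
Premise 9, O(sound_alarm ⊃ ¬post_bond), contraposes to O(post_bond ⊃ ¬sound_alarm); with O(post_bond) we get O(¬sound_alarm).
Premise 8 is O(¬calibrate_sensor ⊃ sound_alarm); contrapositively O(¬sound_alarm ⊃ calibrate_sensor). Since O(¬sound_alarm) holds, K gives O(calibrate_sensor).
Premises 1, 3, 7, 10, 11 do not contribute to this derivation.
So O(calibrate_sensor) holds, i.e. F(¬calibrate_sensor). The claim follows.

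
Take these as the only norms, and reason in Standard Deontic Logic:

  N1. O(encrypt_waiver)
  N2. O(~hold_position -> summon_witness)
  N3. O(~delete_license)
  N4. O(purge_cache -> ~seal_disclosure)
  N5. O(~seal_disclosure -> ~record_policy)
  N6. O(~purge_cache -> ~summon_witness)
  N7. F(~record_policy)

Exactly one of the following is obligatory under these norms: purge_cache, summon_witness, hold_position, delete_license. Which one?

hold_position

F(~record_policy) at premise 7 means O(record_policy).
The contrapositive of premise 5 (O(~seal_disclosure -> ~record_policy)) is O(record_policy -> seal_disclosure), and O(record_policy) is already established, so O(seal_disclosure).
Premise 4, O(purge_cache -> ~seal_disclosure), contraposes to O(seal_disclosure -> ~purge_cache); with O(seal_disclosure) we get O(~purge_cache).
With premise 6, O(~purge_cache -> ~summon_witness), the K-axiom yields O(~summon_witness).
Premise 2, O(~hold_position -> summon_witness), contraposes to O(~summon_witness -> hold_position); with O(~summon_witness) we get O(hold_position).
So O(hold_position) holds — hold_position is obligatory. None of the other listed options is made obligatory by any chain of premises.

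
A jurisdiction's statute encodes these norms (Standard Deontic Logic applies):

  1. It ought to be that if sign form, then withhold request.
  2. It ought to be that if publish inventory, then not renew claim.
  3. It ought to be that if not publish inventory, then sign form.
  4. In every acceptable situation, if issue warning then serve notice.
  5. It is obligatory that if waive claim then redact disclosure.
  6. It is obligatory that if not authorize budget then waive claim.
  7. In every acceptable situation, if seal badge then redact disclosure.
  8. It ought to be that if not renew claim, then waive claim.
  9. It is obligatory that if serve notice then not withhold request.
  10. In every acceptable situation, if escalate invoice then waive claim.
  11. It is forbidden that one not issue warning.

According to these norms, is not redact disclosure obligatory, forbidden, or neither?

Premise 11 is F(¬issue_warning), i.e. O(issue_warning).
Premise 4 is O(issue_warning → serve_notice); since O(issue_warning), deontic closure gives O(serve_notice).
With premise 9, O(serve_notice → ¬withhold_request), the K-axiom yields O(¬withhold_request).
The contrapositive of premise 1 (O(sign_form → withhold_request)) is O(¬withhold_request → ¬sign_form), and O(¬withhold_request) is already established, so O(¬sign_form).
The contrapositive of premise 3 (O(¬publish_inventory → sign_form)) is O(¬sign_form → publish_inventory), and O(¬sign_form) is already established, so O(publish_inventory).
Premise 2 is O(publish_inventory → ¬renew_claim); since O(publish_inventory), deontic closure gives O(¬renew_claim).
Applying K to premise 8 (O(¬renew_claim → waive_claim)) and O(¬renew_claim) yields O(waive_claim).
From O(waive_claim) and premise 5, O(waive_claim → redact_disclosure), we obtain O(redact_disclosure).
Premises 6, 7, 10 do not contribute to this derivation.
Thus O(redact_disclosure), which is F(¬redact_disclosure): ¬redact_disclosure is forbidden.

Forbidden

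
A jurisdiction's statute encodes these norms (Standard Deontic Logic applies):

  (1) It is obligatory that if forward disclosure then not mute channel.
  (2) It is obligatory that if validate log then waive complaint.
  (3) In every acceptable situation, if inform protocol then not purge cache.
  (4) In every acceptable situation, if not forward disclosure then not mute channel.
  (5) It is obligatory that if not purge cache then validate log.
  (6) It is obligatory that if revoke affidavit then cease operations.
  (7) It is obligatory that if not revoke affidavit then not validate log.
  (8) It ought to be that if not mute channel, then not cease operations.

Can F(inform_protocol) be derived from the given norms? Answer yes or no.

By case analysis on ¬forward_disclosure: premise 4 gives O(¬forward_disclosure → ¬mute_channel) and premise 1 gives O(forward_disclosure → ¬mute_channel), so O(¬mute_channel) either way.
Applying K to premise 8 (O(¬mute_channel → ¬cease_operations)) and O(¬mute_channel) yields O(¬cease_operations).
The contrapositive of premise 6 (O(revoke_affidavit → cease_operations)) is O(¬cease_operations → ¬revoke_affidavit), and O(¬cease_operations) is already established, so O(¬revoke_affidavit).
With premise 7, O(¬revoke_affidavit → ¬validate_log), the K-axiom yields O(¬validate_log).
Premise 5, O(¬purge_cache → validate_log), contraposes to O(¬validate_log → purge_cache); with O(¬validate_log) we get O(purge_cache).
Premise 3, O(inform_protocol → ¬purge_cache), contraposes to O(purge_cache → ¬inform_protocol); with O(purge_cache) we get O(¬inform_protocol).
Premise 2 does not contribute to this derivation.
So O(¬inform_protocol) holds, i.e. F(inform_protocol). The claim follows.

Yes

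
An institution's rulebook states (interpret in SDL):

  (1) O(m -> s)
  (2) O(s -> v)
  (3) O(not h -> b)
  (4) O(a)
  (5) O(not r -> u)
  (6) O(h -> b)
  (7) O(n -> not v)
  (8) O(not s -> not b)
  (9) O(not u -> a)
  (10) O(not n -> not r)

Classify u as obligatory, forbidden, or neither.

By case analysis on not h: premise 3 gives O(not h -> b) and premise 6 gives O(h -> b), so O(b) either way.
Premise 8 is O(not s -> not b); contrapositively O(b -> s). Since O(b) holds, K gives O(s).
With premise 2, O(s -> v), the K-axiom yields O(v).
Premise 7, O(n -> not v), contraposes to O(v -> not n); with O(v) we get O(not n).
From O(not n) and premise 10, O(not n -> not r), we obtain O(not r).
Premise 5 is O(not r -> u); since O(not r), deontic closure gives O(u).
Premises 1, 4, 9 do not contribute to this derivation.
Hence u is obligatory.

Obligatory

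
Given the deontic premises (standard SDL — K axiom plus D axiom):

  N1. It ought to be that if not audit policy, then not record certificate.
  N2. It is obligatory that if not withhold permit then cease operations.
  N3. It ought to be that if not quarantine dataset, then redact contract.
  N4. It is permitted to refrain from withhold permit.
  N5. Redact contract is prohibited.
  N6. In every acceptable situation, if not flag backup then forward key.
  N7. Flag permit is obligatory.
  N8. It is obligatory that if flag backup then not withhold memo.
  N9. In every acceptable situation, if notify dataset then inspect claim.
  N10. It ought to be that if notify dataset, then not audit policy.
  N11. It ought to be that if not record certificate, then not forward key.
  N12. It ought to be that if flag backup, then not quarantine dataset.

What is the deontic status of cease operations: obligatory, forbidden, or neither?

Premise 2 is O(¬withhold_permit → cease_operations), but O(¬withhold_permit) is not derivable from the premises (the permission P(¬withhold_permit) asserts only ¬O(withhold_permit), not O(¬withhold_permit)), so it does not yield O(cease_operations).
No premise or chain of K-axiom applications forces O(cease_operations), and none forces O(¬cease_operations). So cease_operations is neither obligatory nor forbidden under these norms.

Neither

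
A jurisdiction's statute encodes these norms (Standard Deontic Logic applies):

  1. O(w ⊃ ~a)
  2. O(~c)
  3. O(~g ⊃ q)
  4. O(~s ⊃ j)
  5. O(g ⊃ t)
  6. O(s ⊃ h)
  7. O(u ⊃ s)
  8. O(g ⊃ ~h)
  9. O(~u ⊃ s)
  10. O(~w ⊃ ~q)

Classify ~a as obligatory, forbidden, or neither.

By case analysis on ~u: premise 9 gives O(~u ⊃ s) and premise 7 gives O(u ⊃ s), so O(s) either way.
Premise 6 is O(s ⊃ h); since O(s), deontic closure gives O(h).
Premise 8, O(g ⊃ ~h), contraposes to O(h ⊃ ~g); with O(h) we get O(~g).
Applying K to premise 3 (O(~g ⊃ q)) and O(~g) yields O(q).
Premise 10, O(~w ⊃ ~q), contraposes to O(q ⊃ w); with O(q) we get O(w).
Premise 1 is O(w ⊃ ~a); since O(w), deontic closure gives O(~a).
Premises 2, 4, 5 do not contribute to this derivation.
Hence ~a is obligatory.

Obligatory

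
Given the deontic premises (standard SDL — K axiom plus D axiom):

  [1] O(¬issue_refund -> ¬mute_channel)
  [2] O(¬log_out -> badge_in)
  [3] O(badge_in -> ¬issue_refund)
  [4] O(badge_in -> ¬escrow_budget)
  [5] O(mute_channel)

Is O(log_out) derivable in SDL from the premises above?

Yes

From premise 5 we have O(mute_channel).
The contrapositive of premise 1 (O(¬issue_refund -> ¬mute_channel)) is O(mute_channel -> issue_refund), and O(mute_channel) is already established, so O(issue_refund).
The contrapositive of premise 3 (O(badge_in -> ¬issue_refund)) is O(issue_refund -> ¬badge_in), and O(issue_refund) is already established, so O(¬badge_in).
Premise 2, O(¬log_out -> badge_in), contraposes to O(¬badge_in -> log_out); with O(¬badge_in) we get O(log_out).
Premise 4 does not contribute to this derivation.
So O(log_out) follows.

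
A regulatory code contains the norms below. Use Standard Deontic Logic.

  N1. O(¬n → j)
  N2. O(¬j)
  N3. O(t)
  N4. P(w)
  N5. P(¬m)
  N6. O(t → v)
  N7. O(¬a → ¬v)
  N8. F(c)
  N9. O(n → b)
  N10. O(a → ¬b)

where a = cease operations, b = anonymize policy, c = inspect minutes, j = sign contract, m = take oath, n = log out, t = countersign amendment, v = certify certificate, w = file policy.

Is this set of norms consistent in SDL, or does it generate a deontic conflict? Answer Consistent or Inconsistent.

Premise 3 states O(t) outright.
Applying K to premise 6 (O(t → v)) and O(t) yields O(v).
Premise 7 is O(¬a → ¬v); contrapositively O(v → a). Since O(v) holds, K gives O(a).
Premise 10 is O(a → ¬b); since O(a), deontic closure gives O(¬b).
Premise 9 is O(n → b); contrapositively O(¬b → ¬n). Since O(¬b) holds, K gives O(¬n).
Applying K to premise 1 (O(¬n → j)) and O(¬n) yields O(j).
Yet premise 2 states O(¬j).
We now have both O(j) and O(¬j) — j is simultaneously obligatory and forbidden, violating the D-axiom.

Inconsistent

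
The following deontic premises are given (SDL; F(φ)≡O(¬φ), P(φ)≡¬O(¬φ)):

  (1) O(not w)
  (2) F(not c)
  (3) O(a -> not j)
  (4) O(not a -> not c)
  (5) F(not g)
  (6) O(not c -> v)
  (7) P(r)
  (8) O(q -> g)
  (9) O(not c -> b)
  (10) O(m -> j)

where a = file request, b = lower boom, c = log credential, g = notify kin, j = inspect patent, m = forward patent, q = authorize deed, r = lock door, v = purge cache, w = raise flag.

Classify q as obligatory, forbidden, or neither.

Neither

Premise 8 is O(q -> g); even if O(g) held, inferring O(q) would be affirming the consequent — invalid.
No premise or chain of K-axiom applications forces O(q), and none forces O(not q). So q is neither obligatory nor forbidden under these norms.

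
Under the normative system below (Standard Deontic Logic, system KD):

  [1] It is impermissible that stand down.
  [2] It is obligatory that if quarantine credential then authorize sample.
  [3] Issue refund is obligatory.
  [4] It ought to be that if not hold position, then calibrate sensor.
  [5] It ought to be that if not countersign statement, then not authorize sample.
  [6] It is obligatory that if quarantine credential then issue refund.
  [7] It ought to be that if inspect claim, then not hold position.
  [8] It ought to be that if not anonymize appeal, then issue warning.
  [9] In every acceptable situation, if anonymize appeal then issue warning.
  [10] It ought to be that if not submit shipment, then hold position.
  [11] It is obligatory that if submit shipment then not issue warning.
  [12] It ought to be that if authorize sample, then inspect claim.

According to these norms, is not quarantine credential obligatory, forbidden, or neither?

Obligatory

Premises 8 and 9 cover both cases: O(¬anonymize_appeal → issue_warning) and O(anonymize_appeal → issue_warning). Since ¬anonymize_appeal ∨ anonymize_appeal is a tautology, O(issue_warning) follows.
Premise 11, O(submit_shipment → ¬issue_warning), contraposes to O(issue_warning → ¬submit_shipment); with O(issue_warning) we get O(¬submit_shipment).
Premise 10 is O(¬submit_shipment → hold_position); since O(¬submit_shipment), deontic closure gives O(hold_position).
Premise 7, O(inspect_claim → ¬hold_position), contraposes to O(hold_position → ¬inspect_claim); with O(hold_position) we get O(¬inspect_claim).
Premise 12, O(authorize_sample → inspect_claim), contraposes to O(¬inspect_claim → ¬authorize_sample); with O(¬inspect_claim) we get O(¬authorize_sample).
Premise 2 is O(quarantine_credential → authorize_sample); contrapositively O(¬authorize_sample → ¬quarantine_credential). Since O(¬authorize_sample) holds, K gives O(¬quarantine_credential).
Premises 1, 3, 4, 5, 6 do not contribute to this derivation.
Hence ¬quarantine_credential is obligatory.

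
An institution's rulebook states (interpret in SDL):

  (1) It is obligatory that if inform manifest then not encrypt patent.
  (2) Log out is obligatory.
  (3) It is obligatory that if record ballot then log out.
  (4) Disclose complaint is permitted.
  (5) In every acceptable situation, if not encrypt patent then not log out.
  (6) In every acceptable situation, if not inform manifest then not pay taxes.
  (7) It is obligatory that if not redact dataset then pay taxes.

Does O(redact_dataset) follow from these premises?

From premise 2 we have O(log_out).
The contrapositive of premise 5 (O(¬encrypt_patent → ¬log_out)) is O(log_out → encrypt_patent), and O(log_out) is already established, so O(encrypt_patent).
Premise 1, O(inform_manifest → ¬encrypt_patent), contraposes to O(encrypt_patent → ¬inform_manifest); with O(encrypt_patent) we get O(¬inform_manifest).
Applying K to premise 6 (O(¬inform_manifest → ¬pay_taxes)) and O(¬inform_manifest) yields O(¬pay_taxes).
The contrapositive of premise 7 (O(¬redact_dataset → pay_taxes)) is O(¬pay_taxes → redact_dataset), and O(¬pay_taxes) is already established, so O(redact_dataset).
Premises 3, 4 do not contribute to this derivation.
So O(redact_dataset) follows.

Yes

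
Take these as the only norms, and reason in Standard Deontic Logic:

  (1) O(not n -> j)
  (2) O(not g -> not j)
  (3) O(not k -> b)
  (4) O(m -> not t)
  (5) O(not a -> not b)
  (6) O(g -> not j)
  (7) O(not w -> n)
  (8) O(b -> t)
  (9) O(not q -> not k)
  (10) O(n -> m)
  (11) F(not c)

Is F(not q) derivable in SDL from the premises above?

Premises 2 and 6 are O(not g -> not j) and O(g -> not j); every ideal world satisfies not g or g, so in either case not j holds — hence O(not j).
Premise 1, O(not n -> j), contraposes to O(not j -> n); with O(not j) we get O(n).
Premise 10 is O(n -> m); since O(n), deontic closure gives O(m).
With premise 4, O(m -> not t), the K-axiom yields O(not t).
Premise 8 is O(b -> t); contrapositively O(not t -> not b). Since O(not t) holds, K gives O(not b).
Premise 3, O(not k -> b), contraposes to O(not b -> k); with O(not b) we get O(k).
Premise 9 is O(not q -> not k); contrapositively O(k -> q). Since O(k) holds, K gives O(q).
Premises 5, 7, 11 do not contribute to this derivation.
So O(q) holds, i.e. F(not q). The claim follows.

Yes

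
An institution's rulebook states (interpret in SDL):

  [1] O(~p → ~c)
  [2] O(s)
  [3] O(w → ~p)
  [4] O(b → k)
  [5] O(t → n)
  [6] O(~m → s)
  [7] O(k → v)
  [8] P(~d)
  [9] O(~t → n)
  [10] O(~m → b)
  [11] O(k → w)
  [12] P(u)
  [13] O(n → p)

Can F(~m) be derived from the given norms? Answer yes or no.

Premises 9 and 5 cover both cases: O(~t → n) and O(t → n). Since ~t ∨ t is a tautology, O(n) follows.
With premise 13, O(n → p), the K-axiom yields O(p).
The contrapositive of premise 3 (O(w → ~p)) is O(p → ~w), and O(p) is already established, so O(~w).
Premise 11, O(k → w), contraposes to O(~w → ~k); with O(~w) we get O(~k).
Premise 4, O(b → k), contraposes to O(~k → ~b); with O(~k) we get O(~b).
Premise 10, O(~m → b), contraposes to O(~b → m); with O(~b) we get O(m).
Premises 1, 2, 6, 7, 8, 12 do not contribute to this derivation.
So O(m) holds, i.e. F(~m). The claim follows.

Yes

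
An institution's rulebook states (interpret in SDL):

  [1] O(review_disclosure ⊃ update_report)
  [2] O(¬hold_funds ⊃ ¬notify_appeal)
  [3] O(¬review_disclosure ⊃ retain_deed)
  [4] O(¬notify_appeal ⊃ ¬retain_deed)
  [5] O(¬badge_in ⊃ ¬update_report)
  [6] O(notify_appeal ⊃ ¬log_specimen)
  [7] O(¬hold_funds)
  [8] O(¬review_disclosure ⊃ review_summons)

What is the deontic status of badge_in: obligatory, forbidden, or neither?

Premise 7 states O(¬hold_funds) outright.
From O(¬hold_funds) and premise 2, O(¬hold_funds ⊃ ¬notify_appeal), we obtain O(¬notify_appeal).
Premise 4 is O(¬notify_appeal ⊃ ¬retain_deed); since O(¬notify_appeal), deontic closure gives O(¬retain_deed).
Premise 3, O(¬review_disclosure ⊃ retain_deed), contraposes to O(¬retain_deed ⊃ review_disclosure); with O(¬retain_deed) we get O(review_disclosure).
With premise 1, O(review_disclosure ⊃ update_report), the K-axiom yields O(update_report).
The contrapositive of premise 5 (O(¬badge_in ⊃ ¬update_report)) is O(update_report ⊃ badge_in), and O(update_report) is already established, so O(badge_in).
Premises 6, 8 do not contribute to this derivation.
Hence badge_in is obligatory.

Obligatory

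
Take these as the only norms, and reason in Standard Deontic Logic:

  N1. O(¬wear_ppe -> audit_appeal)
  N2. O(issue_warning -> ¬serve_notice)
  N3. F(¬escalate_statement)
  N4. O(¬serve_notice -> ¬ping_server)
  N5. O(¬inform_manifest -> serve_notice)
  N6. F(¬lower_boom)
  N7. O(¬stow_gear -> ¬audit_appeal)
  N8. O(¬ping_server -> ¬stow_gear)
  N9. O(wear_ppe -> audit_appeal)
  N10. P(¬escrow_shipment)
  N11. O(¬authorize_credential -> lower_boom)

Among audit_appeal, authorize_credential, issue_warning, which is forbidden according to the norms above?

issue_warning

By case analysis on wear_ppe: premise 9 gives O(wear_ppe -> audit_appeal) and premise 1 gives O(¬wear_ppe -> audit_appeal), so O(audit_appeal) either way.
Premise 7, O(¬stow_gear -> ¬audit_appeal), contraposes to O(audit_appeal -> stow_gear); with O(audit_appeal) we get O(stow_gear).
Premise 8, O(¬ping_server -> ¬stow_gear), contraposes to O(stow_gear -> ping_server); with O(stow_gear) we get O(ping_server).
Premise 4 is O(¬serve_notice -> ¬ping_server); contrapositively O(ping_server -> serve_notice). Since O(ping_server) holds, K gives O(serve_notice).
Premise 2 is O(issue_warning -> ¬serve_notice); contrapositively O(serve_notice -> ¬issue_warning). Since O(serve_notice) holds, K gives O(¬issue_warning).
So O(¬issue_warning) holds, i.e. issue_warning is forbidden. None of the other listed options is forbidden under the premises.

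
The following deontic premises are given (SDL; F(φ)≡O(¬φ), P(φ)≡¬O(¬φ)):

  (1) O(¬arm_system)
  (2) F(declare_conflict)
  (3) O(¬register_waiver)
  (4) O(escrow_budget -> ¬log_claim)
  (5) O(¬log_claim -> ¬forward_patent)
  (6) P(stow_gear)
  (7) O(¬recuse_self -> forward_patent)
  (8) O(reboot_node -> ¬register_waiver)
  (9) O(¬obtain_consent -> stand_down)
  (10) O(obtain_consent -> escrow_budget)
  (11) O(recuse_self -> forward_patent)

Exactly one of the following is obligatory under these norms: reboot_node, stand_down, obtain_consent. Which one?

By case analysis on recuse_self: premise 11 gives O(recuse_self -> forward_patent) and premise 7 gives O(¬recuse_self -> forward_patent), so O(forward_patent) either way.
Premise 5, O(¬log_claim -> ¬forward_patent), contraposes to O(forward_patent -> log_claim); with O(forward_patent) we get O(log_claim).
The contrapositive of premise 4 (O(escrow_budget -> ¬log_claim)) is O(log_claim -> ¬escrow_budget), and O(log_claim) is already established, so O(¬escrow_budget).
Premise 10, O(obtain_consent -> escrow_budget), contraposes to O(¬escrow_budget -> ¬obtain_consent); with O(¬escrow_budget) we get O(¬obtain_consent).
With premise 9, O(¬obtain_consent -> stand_down), the K-axiom yields O(stand_down).
So O(stand_down) holds — stand_down is obligatory. None of the other listed options is made obligatory by any chain of premises.

stand_down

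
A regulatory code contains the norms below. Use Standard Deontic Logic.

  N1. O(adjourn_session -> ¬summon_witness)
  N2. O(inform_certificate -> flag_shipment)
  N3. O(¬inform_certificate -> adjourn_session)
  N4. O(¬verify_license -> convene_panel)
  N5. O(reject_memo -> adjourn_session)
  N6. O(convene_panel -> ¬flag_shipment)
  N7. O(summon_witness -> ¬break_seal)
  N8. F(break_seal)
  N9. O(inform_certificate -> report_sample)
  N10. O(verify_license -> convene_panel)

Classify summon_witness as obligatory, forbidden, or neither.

Premises 10 and 4 cover both cases: O(verify_license -> convene_panel) and O(¬verify_license -> convene_panel). Since verify_license ∨ ¬verify_license is a tautology, O(convene_panel) follows.
Applying K to premise 6 (O(convene_panel -> ¬flag_shipment)) and O(convene_panel) yields O(¬flag_shipment).
Premise 2, O(inform_certificate -> flag_shipment), contraposes to O(¬flag_shipment -> ¬inform_certificate); with O(¬flag_shipment) we get O(¬inform_certificate).
Applying K to premise 3 (O(¬inform_certificate -> adjourn_session)) and O(¬inform_certificate) yields O(adjourn_session).
From O(adjourn_session) and premise 1, O(adjourn_session -> ¬summon_witness), we obtain O(¬summon_witness).
Premises 5, 7, 8, 9 do not contribute to this derivation.
Thus O(¬summon_witness), which is F(summon_witness): summon_witness is forbidden.

Forbidden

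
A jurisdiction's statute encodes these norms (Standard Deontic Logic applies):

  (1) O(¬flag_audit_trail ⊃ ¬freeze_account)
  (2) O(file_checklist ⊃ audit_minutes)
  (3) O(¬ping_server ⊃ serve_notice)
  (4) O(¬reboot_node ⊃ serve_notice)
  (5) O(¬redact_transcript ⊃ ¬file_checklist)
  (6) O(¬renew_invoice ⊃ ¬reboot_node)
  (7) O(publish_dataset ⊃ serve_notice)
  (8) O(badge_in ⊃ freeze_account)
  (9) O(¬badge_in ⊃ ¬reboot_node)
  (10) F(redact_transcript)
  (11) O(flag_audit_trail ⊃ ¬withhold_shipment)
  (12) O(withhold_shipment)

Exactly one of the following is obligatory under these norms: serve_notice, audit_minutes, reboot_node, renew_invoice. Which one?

serve_notice

Premise 12 states O(withhold_shipment) outright.
Premise 11 is O(flag_audit_trail ⊃ ¬withhold_shipment); contrapositively O(withhold_shipment ⊃ ¬flag_audit_trail). Since O(withhold_shipment) holds, K gives O(¬flag_audit_trail).
Premise 1 is O(¬flag_audit_trail ⊃ ¬freeze_account); since O(¬flag_audit_trail), deontic closure gives O(¬freeze_account).
The contrapositive of premise 8 (O(badge_in ⊃ freeze_account)) is O(¬freeze_account ⊃ ¬badge_in), and O(¬freeze_account) is already established, so O(¬badge_in).
With premise 9, O(¬badge_in ⊃ ¬reboot_node), the K-axiom yields O(¬reboot_node).
From O(¬reboot_node) and premise 4, O(¬reboot_node ⊃ serve_notice), we obtain O(serve_notice).
So O(serve_notice) holds — serve_notice is obligatory. None of the other listed options is made obligatory by any chain of premises.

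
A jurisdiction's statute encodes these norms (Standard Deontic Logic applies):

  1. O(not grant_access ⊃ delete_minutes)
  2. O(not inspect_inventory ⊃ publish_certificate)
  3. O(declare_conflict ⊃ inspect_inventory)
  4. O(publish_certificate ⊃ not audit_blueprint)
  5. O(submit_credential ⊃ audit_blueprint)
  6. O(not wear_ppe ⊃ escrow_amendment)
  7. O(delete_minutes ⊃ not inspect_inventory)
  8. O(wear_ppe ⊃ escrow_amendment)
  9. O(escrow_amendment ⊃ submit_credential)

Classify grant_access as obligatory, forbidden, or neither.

Premises 8 and 6 cover both cases: O(wear_ppe ⊃ escrow_amendment) and O(not wear_ppe ⊃ escrow_amendment). Since wear_ppe ∨ not wear_ppe is a tautology, O(escrow_amendment) follows.
Applying K to premise 9 (O(escrow_amendment ⊃ submit_credential)) and O(escrow_amendment) yields O(submit_credential).
Premise 5 is O(submit_credential ⊃ audit_blueprint); since O(submit_credential), deontic closure gives O(audit_blueprint).
The contrapositive of premise 4 (O(publish_certificate ⊃ not audit_blueprint)) is O(audit_blueprint ⊃ not publish_certificate), and O(audit_blueprint) is already established, so O(not publish_certificate).
Premise 2 is O(not inspect_inventory ⊃ publish_certificate); contrapositively O(not publish_certificate ⊃ inspect_inventory). Since O(not publish_certificate) holds, K gives O(inspect_inventory).
The contrapositive of premise 7 (O(delete_minutes ⊃ not inspect_inventory)) is O(inspect_inventory ⊃ not delete_minutes), and O(inspect_inventory) is already established, so O(not delete_minutes).
Premise 1 is O(not grant_access ⊃ delete_minutes); contrapositively O(not delete_minutes ⊃ grant_access). Since O(not delete_minutes) holds, K gives O(grant_access).
Premise 3 does not contribute to this derivation.
Hence grant_access is obligatory.

Obligatory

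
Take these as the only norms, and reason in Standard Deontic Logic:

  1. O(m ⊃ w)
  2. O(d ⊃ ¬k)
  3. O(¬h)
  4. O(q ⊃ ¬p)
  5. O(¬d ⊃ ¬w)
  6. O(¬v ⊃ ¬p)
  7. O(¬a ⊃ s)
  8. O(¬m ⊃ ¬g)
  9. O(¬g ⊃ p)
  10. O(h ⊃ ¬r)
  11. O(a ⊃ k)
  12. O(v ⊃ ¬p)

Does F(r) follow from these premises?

No

Premise 10 is O(h ⊃ ¬r), but O(h) is not derivable from the premises, so it does not yield O(¬r).
No other premise forces O(¬r). An ideal world satisfying every premise can still have r true, so F(r) is not derivable.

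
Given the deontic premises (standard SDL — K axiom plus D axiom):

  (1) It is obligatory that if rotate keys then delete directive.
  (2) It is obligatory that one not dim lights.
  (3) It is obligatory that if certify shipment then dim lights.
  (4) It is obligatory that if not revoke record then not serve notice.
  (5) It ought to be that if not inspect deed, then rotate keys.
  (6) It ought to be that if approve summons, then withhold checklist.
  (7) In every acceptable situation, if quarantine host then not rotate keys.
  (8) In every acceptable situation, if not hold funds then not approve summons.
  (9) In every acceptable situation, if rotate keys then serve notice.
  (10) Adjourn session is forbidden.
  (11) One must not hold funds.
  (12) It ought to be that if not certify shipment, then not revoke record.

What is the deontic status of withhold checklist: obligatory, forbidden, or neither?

Neither

Premise 6 is O(approve_summons → withhold_checklist), but O(approve_summons) is not derivable from the premises, so it does not yield O(withhold_checklist).
No premise or chain of K-axiom applications forces O(withhold_checklist), and none forces O(¬withhold_checklist). So withhold_checklist is neither obligatory nor forbidden under these norms.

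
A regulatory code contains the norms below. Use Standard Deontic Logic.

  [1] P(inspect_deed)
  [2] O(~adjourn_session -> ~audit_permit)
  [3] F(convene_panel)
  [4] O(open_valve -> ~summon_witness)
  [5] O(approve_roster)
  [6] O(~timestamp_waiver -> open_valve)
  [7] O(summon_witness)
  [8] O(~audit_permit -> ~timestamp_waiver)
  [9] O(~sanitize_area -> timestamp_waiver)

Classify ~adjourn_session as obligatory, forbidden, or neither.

Forbidden

Premise 7 states O(summon_witness) outright.
Premise 4 is O(open_valve -> ~summon_witness); contrapositively O(summon_witness -> ~open_valve). Since O(summon_witness) holds, K gives O(~open_valve).
Premise 6 is O(~timestamp_waiver -> open_valve); contrapositively O(~open_valve -> timestamp_waiver). Since O(~open_valve) holds, K gives O(timestamp_waiver).
The contrapositive of premise 8 (O(~audit_permit -> ~timestamp_waiver)) is O(timestamp_waiver -> audit_permit), and O(timestamp_waiver) is already established, so O(audit_permit).
Premise 2 is O(~adjourn_session -> ~audit_permit); contrapositively O(audit_permit -> adjourn_session). Since O(audit_permit) holds, K gives O(adjourn_session).
Premises 1, 3, 5, 9 do not contribute to this derivation.
Thus O(adjourn_session), which is F(~adjourn_session): ~adjourn_session is forbidden.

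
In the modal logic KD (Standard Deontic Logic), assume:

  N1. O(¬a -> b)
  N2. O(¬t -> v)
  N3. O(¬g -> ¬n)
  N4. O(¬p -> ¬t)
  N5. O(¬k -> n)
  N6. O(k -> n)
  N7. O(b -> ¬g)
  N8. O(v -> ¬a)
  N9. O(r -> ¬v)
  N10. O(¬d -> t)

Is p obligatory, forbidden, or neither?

Premises 5 and 6 are O(¬k -> n) and O(k -> n); every ideal world satisfies ¬k or k, so in either case n holds — hence O(n).
Premise 3 is O(¬g -> ¬n); contrapositively O(n -> g). Since O(n) holds, K gives O(g).
The contrapositive of premise 7 (O(b -> ¬g)) is O(g -> ¬b), and O(g) is already established, so O(¬b).
The contrapositive of premise 1 (O(¬a -> b)) is O(¬b -> a), and O(¬b) is already established, so O(a).
Premise 8, O(v -> ¬a), contraposes to O(a -> ¬v); with O(a) we get O(¬v).
Premise 2 is O(¬t -> v); contrapositively O(¬v -> t). Since O(¬v) holds, K gives O(t).
Premise 4, O(¬p -> ¬t), contraposes to O(t -> p); with O(t) we get O(p).
Premises 9, 10 do not contribute to this derivation.
Hence p is obligatory.

Obligatory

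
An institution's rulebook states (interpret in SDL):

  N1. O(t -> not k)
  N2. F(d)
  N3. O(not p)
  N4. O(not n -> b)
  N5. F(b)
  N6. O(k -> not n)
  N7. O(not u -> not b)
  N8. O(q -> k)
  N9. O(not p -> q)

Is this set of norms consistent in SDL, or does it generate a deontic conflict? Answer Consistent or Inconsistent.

Inconsistent

Premise 5, F(b), is equivalent to O(not b).
Premise 4, O(not n -> b), contraposes to O(not b -> n); with O(not b) we get O(n).
The contrapositive of premise 6 (O(k -> not n)) is O(n -> not k), and O(n) is already established, so O(not k).
The contrapositive of premise 8 (O(q -> k)) is O(not k -> not q), and O(not k) is already established, so O(not q).
Premise 9, O(not p -> q), contraposes to O(not q -> p); with O(not q) we get O(p).
However, premise 3 gives O(not p).
We now have both O(p) and O(not p) — p is simultaneously obligatory and forbidden, violating the D-axiom.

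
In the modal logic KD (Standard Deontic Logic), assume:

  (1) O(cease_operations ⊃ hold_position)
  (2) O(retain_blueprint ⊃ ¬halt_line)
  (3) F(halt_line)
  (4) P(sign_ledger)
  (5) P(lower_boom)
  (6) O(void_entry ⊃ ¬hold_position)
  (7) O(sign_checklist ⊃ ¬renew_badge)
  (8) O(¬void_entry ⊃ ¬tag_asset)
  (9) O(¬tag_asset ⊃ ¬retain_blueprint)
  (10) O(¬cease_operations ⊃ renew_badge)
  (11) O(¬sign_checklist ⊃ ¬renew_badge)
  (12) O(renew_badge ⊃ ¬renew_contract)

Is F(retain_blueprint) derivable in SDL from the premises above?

Yes

By case analysis on sign_checklist: premise 7 gives O(sign_checklist ⊃ ¬renew_badge) and premise 11 gives O(¬sign_checklist ⊃ ¬renew_badge), so O(¬renew_badge) either way.
Premise 10, O(¬cease_operations ⊃ renew_badge), contraposes to O(¬renew_badge ⊃ cease_operations); with O(¬renew_badge) we get O(cease_operations).
With premise 1, O(cease_operations ⊃ hold_position), the K-axiom yields O(hold_position).
The contrapositive of premise 6 (O(void_entry ⊃ ¬hold_position)) is O(hold_position ⊃ ¬void_entry), and O(hold_position) is already established, so O(¬void_entry).
Premise 8 is O(¬void_entry ⊃ ¬tag_asset); since O(¬void_entry), deontic closure gives O(¬tag_asset).
From O(¬tag_asset) and premise 9, O(¬tag_asset ⊃ ¬retain_blueprint), we obtain O(¬retain_blueprint).
Premises 2, 3, 4, 5, 12 do not contribute to this derivation.
So O(¬retain_blueprint) holds, i.e. F(retain_blueprint). The claim follows.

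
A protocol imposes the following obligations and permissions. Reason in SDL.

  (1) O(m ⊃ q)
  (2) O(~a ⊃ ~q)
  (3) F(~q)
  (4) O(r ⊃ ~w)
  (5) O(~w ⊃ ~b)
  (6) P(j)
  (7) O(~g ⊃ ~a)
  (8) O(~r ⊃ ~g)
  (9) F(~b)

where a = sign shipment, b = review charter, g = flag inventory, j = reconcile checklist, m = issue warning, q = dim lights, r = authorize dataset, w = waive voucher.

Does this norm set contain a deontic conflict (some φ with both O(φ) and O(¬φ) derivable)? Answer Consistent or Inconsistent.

Premise 3, F(~q), is equivalent to O(q).
Premise 2 is O(~a ⊃ ~q); contrapositively O(q ⊃ a). Since O(q) holds, K gives O(a).
Premise 7, O(~g ⊃ ~a), contraposes to O(a ⊃ g); with O(a) we get O(g).
Premise 8, O(~r ⊃ ~g), contraposes to O(g ⊃ r); with O(g) we get O(r).
From O(r) and premise 4, O(r ⊃ ~w), we obtain O(~w).
Applying K to premise 5 (O(~w ⊃ ~b)) and O(~w) yields O(~b).
Yet premise 9 is F(~b), i.e. O(b).
We now have both O(~b) and O(b) — b is simultaneously obligatory and forbidden, violating the D-axiom.

Inconsistent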